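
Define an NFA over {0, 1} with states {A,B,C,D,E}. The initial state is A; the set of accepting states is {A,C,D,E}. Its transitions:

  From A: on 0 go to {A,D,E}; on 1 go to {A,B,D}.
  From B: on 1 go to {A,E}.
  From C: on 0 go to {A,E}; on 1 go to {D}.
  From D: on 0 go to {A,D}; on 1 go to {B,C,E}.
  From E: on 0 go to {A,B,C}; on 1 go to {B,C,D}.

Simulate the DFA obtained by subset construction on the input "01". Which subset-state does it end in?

Start: {A}.
δ(A,0) = {A,D,E}.
Union: {A,D,E}.
After 0: {A,D,E}.
δ(A,1) = {A,B,D}; δ(D,1) = {B,C,E}; δ(E,1) = {B,C,D}.
Union: {A,B,C,D,E}.
After 1: {A,B,C,D,E}.

{A,B,C,D,E}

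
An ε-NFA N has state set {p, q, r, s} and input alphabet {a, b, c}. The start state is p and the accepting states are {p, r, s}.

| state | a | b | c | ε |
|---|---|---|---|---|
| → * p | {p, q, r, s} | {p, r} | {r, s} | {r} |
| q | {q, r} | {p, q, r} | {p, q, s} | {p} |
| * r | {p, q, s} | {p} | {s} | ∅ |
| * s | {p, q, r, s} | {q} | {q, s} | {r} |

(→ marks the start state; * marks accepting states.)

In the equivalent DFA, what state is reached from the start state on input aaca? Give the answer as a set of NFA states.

Start: {p, r}.
δ(p,a) = {p, q, r, s}; δ(r,a) = {p, q, s}.
Union: {p, q, r, s}.
After a: {p, q, r, s}.
δ(p,a) = {p, q, r, s}; δ(q,a) = {q, r}; δ(r,a) = {p, q, s}; δ(s,a) = {p, q, r, s}.
Union: {p, q, r, s}.
After a: {p, q, r, s}.
δ(p,c) = {r, s}; δ(q,c) = {p, q, s}; δ(r,c) = {s}; δ(s,c) = {q, s}.
Union: {p, q, r, s}.
After c: {p, q, r, s}.
δ(p,a) = {p, q, r, s}; δ(q,a) = {q, r}; δ(r,a) = {p, q, s}; δ(s,a) = {p, q, r, s}.
Union: {p, q, r, s}.
After a: {p, q, r, s}.

{p, q, r, s}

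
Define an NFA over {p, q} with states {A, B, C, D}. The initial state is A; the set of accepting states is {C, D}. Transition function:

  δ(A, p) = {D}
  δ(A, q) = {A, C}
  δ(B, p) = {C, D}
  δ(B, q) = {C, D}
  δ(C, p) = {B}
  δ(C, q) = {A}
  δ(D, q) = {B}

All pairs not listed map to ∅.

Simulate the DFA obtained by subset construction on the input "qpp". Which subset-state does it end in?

{C, D}

Start: {A}.
δ(A,q) = {A, C}.
Union: {A, C}.
After q: {A, C}.
δ(A,p) = {D}; δ(C,p) = {B}.
Union: {B, D}.
After p: {B, D}.
δ(B,p) = {C, D}; δ(D,p) = ∅.
Union: {C, D}.
After p: {C, D}.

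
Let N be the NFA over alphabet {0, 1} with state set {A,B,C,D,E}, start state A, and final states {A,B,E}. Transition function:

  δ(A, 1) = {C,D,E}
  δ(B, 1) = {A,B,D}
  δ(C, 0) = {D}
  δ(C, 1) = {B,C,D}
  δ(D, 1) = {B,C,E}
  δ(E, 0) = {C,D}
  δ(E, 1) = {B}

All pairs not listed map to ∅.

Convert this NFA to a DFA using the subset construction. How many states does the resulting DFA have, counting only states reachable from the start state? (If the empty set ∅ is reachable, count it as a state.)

Start state of the DFA: {A}.
{A} --0--> ∅  [new]
{A} --1--> {C,D,E}  [new]
∅ --0--> ∅  [seen]
∅ --1--> ∅  [seen]
{C,D,E} --0--> {C,D}  [new]
{C,D,E} --1--> {B,C,D,E}  [new]
{C,D} --0--> {D}  [new]
{C,D} --1--> {B,C,D,E}  [seen]
{B,C,D,E} --0--> {C,D}  [seen]
{B,C,D,E} --1--> {A,B,C,D,E}  [new]
{D} --0--> ∅  [seen]
{D} --1--> {B,C,E}  [new]
{A,B,C,D,E} --0--> {C,D}  [seen]
{A,B,C,D,E} --1--> {A,B,C,D,E}  [seen]
{B,C,E} --0--> {C,D}  [seen]
{B,C,E} --1--> {A,B,C,D}  [new]
{A,B,C,D} --0--> {D}  [seen]
{A,B,C,D} --1--> {A,B,C,D,E}  [seen]
Reachable DFA states: {A}, ∅, {C,D,E}, {C,D}, {B,C,D,E}, {D}, {A,B,C,D,E}, {B,C,E}, {A,B,C,D}.

9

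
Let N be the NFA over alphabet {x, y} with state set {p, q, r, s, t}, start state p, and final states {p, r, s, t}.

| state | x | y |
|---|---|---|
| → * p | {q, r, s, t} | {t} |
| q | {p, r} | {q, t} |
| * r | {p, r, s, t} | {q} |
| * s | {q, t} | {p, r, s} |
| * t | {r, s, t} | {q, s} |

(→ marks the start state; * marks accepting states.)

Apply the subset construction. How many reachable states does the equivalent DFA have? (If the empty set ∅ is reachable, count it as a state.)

Start state of the DFA: {p}.
{p} --x--> {q, r, s, t}  [new]
{p} --y--> {t}  [new]
{q, r, s, t} --x--> {p, q, r, s, t}  [new]
{q, r, s, t} --y--> {p, q, r, s, t}  [seen]
{t} --x--> {r, s, t}  [new]
{t} --y--> {q, s}  [new]
{p, q, r, s, t} --x--> {p, q, r, s, t}  [seen]
{p, q, r, s, t} --y--> {p, q, r, s, t}  [seen]
{r, s, t} --x--> {p, q, r, s, t}  [seen]
{r, s, t} --y--> {p, q, r, s}  [new]
{q, s} --x--> {p, q, r, t}  [new]
{q, s} --y--> {p, q, r, s, t}  [seen]
{p, q, r, s} --x--> {p, q, r, s, t}  [seen]
{p, q, r, s} --y--> {p, q, r, s, t}  [seen]
{p, q, r, t} --x--> {p, q, r, s, t}  [seen]
{p, q, r, t} --y--> {q, s, t}  [new]
{q, s, t} --x--> {p, q, r, s, t}  [seen]
{q, s, t} --y--> {p, q, r, s, t}  [seen]
Reachable DFA states: {p}, {q, r, s, t}, {t}, {p, q, r, s, t}, {r, s, t}, {q, s}, {p, q, r, s}, {p, q, r, t}, {q, s, t}.

9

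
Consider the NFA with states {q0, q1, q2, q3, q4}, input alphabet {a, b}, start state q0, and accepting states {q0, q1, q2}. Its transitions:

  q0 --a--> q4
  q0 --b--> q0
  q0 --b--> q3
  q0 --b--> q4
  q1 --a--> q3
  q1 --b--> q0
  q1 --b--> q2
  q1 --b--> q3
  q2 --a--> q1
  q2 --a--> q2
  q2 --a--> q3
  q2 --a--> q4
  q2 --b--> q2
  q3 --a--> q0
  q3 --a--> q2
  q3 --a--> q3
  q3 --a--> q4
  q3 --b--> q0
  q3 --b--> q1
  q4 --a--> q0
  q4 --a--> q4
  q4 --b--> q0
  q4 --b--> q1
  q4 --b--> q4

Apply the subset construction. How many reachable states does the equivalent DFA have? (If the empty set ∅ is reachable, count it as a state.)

8

Start state of the DFA: {q0}.
{q0} --a--> {q4}  [new]
{q0} --b--> {q0, q3, q4}  [new]
{q4} --a--> {q0, q4}  [new]
{q4} --b--> {q0, q1, q4}  [new]
{q0, q3, q4} --a--> {q0, q2, q3, q4}  [new]
{q0, q3, q4} --b--> {q0, q1, q3, q4}  [new]
{q0, q4} --a--> {q0, q4}  [seen]
{q0, q4} --b--> {q0, q1, q3, q4}  [seen]
{q0, q1, q4} --a--> {q0, q3, q4}  [seen]
{q0, q1, q4} --b--> {q0, q1, q2, q3, q4}  [new]
{q0, q2, q3, q4} --a--> {q0, q1, q2, q3, q4}  [seen]
{q0, q2, q3, q4} --b--> {q0, q1, q2, q3, q4}  [seen]
{q0, q1, q3, q4} --a--> {q0, q2, q3, q4}  [seen]
{q0, q1, q3, q4} --b--> {q0, q1, q2, q3, q4}  [seen]
{q0, q1, q2, q3, q4} --a--> {q0, q1, q2, q3, q4}  [seen]
{q0, q1, q2, q3, q4} --b--> {q0, q1, q2, q3, q4}  [seen]
Reachable DFA states: {q0}, {q4}, {q0, q3, q4}, {q0, q4}, {q0, q1, q4}, {q0, q2, q3, q4}, {q0, q1, q3, q4}, {q0, q1, q2, q3, q4}.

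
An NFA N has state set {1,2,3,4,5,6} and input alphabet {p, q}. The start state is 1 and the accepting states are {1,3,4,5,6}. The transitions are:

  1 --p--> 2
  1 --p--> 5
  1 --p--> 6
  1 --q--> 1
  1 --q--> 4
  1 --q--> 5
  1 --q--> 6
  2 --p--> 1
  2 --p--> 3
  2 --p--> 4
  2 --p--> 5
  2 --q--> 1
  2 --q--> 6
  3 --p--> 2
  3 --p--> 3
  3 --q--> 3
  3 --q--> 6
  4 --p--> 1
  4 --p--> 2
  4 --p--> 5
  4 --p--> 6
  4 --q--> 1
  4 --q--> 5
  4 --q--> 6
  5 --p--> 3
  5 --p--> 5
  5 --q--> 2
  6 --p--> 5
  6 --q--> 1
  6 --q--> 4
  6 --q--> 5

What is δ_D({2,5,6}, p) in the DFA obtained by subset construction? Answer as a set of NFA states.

{1,3,4,5}

δ(2,p) = {1,3,4,5}; δ(5,p) = {3,5}; δ(6,p) = {5}.
Union: {1,3,4,5}.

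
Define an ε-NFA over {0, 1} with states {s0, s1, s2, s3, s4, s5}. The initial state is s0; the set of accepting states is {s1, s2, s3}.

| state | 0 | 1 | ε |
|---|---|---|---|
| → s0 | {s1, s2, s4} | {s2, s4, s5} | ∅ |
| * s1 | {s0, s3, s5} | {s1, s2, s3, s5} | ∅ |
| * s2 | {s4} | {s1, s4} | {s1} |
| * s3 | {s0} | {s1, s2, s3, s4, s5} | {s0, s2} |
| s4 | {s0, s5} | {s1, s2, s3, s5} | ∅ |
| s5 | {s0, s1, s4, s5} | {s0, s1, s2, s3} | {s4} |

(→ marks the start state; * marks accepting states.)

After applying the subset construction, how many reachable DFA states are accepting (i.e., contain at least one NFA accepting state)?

Start state of the DFA: {s0} (ε-closure of the NFA start).
{s0} --0--> {s1, s2, s4}  [new]
{s0} --1--> {s1, s2, s4, s5}  [new]
{s1, s2, s4} --0--> {s0, s1, s2, s3, s4, s5}  [new]
{s1, s2, s4} --1--> {s0, s1, s2, s3, s4, s5}  [seen]
{s1, s2, s4, s5} --0--> {s0, s1, s2, s3, s4, s5}  [seen]
{s1, s2, s4, s5} --1--> {s0, s1, s2, s3, s4, s5}  [seen]
{s0, s1, s2, s3, s4, s5} --0--> {s0, s1, s2, s3, s4, s5}  [seen]
{s0, s1, s2, s3, s4, s5} --1--> {s0, s1, s2, s3, s4, s5}  [seen]
Reachable DFA states: {s0}, {s1, s2, s4}, {s1, s2, s4, s5}, {s0, s1, s2, s3, s4, s5}.
Accepting DFA states (contain an NFA accepting state): {s1, s2, s4}, {s1, s2, s4, s5}, {s0, s1, s2, s3, s4, s5}.

3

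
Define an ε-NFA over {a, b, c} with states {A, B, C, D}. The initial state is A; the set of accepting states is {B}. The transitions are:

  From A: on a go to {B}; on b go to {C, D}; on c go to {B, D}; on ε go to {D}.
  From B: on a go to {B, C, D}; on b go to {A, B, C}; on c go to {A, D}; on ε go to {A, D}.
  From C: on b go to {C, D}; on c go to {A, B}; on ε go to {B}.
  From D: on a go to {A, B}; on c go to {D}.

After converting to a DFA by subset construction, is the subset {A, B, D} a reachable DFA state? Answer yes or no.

Start state of the DFA: {A, D} (ε-closure of the NFA start).
{A, D} --a--> {A, B, D}  [new]
{A, D} --b--> {A, B, C, D}  [new]
{A, D} --c--> {A, B, D}  [seen]
{A, B, D} --a--> {A, B, C, D}  [seen]
{A, B, D} --b--> {A, B, C, D}  [seen]
{A, B, D} --c--> {A, B, D}  [seen]
{A, B, C, D} --a--> {A, B, C, D}  [seen]
{A, B, C, D} --b--> {A, B, C, D}  [seen]
{A, B, C, D} --c--> {A, B, D}  [seen]
Reachable DFA states: {A, D}, {A, B, D}, {A, B, C, D}.
{A, B, D} is among them.

yes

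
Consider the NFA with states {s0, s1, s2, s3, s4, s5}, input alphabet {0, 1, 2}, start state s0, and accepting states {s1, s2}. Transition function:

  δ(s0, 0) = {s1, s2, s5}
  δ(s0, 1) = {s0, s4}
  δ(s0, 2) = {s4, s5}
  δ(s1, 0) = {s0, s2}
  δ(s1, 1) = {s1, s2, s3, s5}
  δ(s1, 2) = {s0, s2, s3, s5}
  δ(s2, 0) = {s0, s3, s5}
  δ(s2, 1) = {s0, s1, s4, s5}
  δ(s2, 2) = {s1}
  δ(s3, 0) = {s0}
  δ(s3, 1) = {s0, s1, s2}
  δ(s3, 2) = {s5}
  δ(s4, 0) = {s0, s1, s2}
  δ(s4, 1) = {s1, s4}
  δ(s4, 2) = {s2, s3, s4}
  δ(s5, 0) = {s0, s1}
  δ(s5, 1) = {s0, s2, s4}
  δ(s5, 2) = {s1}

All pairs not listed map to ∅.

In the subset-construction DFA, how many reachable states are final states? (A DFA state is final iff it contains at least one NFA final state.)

Start state of the DFA: {s0}.
{s0} --0--> {s1, s2, s5}  [new]
{s0} --1--> {s0, s4}  [new]
{s0} --2--> {s4, s5}  [new]
{s1, s2, s5} --0--> {s0, s1, s2, s3, s5}  [new]
{s1, s2, s5} --1--> {s0, s1, s2, s3, s4, s5}  [new]
{s1, s2, s5} --2--> {s0, s1, s2, s3, s5}  [seen]
{s0, s4} --0--> {s0, s1, s2, s5}  [new]
{s0, s4} --1--> {s0, s1, s4}  [new]
{s0, s4} --2--> {s2, s3, s4, s5}  [new]
{s4, s5} --0--> {s0, s1, s2}  [new]
{s4, s5} --1--> {s0, s1, s2, s4}  [new]
{s4, s5} --2--> {s1, s2, s3, s4}  [new]
{s0, s1, s2, s3, s5} --0--> {s0, s1, s2, s3, s5}  [seen]
{s0, s1, s2, s3, s5} --1--> {s0, s1, s2, s3, s4, s5}  [seen]
{s0, s1, s2, s3, s5} --2--> {s0, s1, s2, s3, s4, s5}  [seen]
{s0, s1, s2, s3, s4, s5} --0--> {s0, s1, s2, s3, s5}  [seen]
{s0, s1, s2, s3, s4, s5} --1--> {s0, s1, s2, s3, s4, s5}  [seen]
{s0, s1, s2, s3, s4, s5} --2--> {s0, s1, s2, s3, s4, s5}  [seen]
{s0, s1, s2, s5} --0--> {s0, s1, s2, s3, s5}  [seen]
{s0, s1, s2, s5} --1--> {s0, s1, s2, s3, s4, s5}  [seen]
{s0, s1, s2, s5} --2--> {s0, s1, s2, s3, s4, s5}  [seen]
{s0, s1, s4} --0--> {s0, s1, s2, s5}  [seen]
{s0, s1, s4} --1--> {s0, s1, s2, s3, s4, s5}  [seen]
{s0, s1, s4} --2--> {s0, s2, s3, s4, s5}  [new]
{s2, s3, s4, s5} --0--> {s0, s1, s2, s3, s5}  [seen]
{s2, s3, s4, s5} --1--> {s0, s1, s2, s4, s5}  [new]
{s2, s3, s4, s5} --2--> {s1, s2, s3, s4, s5}  [new]
{s0, s1, s2} --0--> {s0, s1, s2, s3, s5}  [seen]
{s0, s1, s2} --1--> {s0, s1, s2, s3, s4, s5}  [seen]
{s0, s1, s2} --2--> {s0, s1, s2, s3, s4, s5}  [seen]
{s0, s1, s2, s4} --0--> {s0, s1, s2, s3, s5}  [seen]
{s0, s1, s2, s4} --1--> {s0, s1, s2, s3, s4, s5}  [seen]
{s0, s1, s2, s4} --2--> {s0, s1, s2, s3, s4, s5}  [seen]
{s1, s2, s3, s4} --0--> {s0, s1, s2, s3, s5}  [seen]
{s1, s2, s3, s4} --1--> {s0, s1, s2, s3, s4, s5}  [seen]
{s1, s2, s3, s4} --2--> {s0, s1, s2, s3, s4, s5}  [seen]
{s0, s2, s3, s4, s5} --0--> {s0, s1, s2, s3, s5}  [seen]
{s0, s2, s3, s4, s5} --1--> {s0, s1, s2, s4, s5}  [seen]
{s0, s2, s3, s4, s5} --2--> {s1, s2, s3, s4, s5}  [seen]
{s0, s1, s2, s4, s5} --0--> {s0, s1, s2, s3, s5}  [seen]
{s0, s1, s2, s4, s5} --1--> {s0, s1, s2, s3, s4, s5}  [seen]
{s0, s1, s2, s4, s5} --2--> {s0, s1, s2, s3, s4, s5}  [seen]
{s1, s2, s3, s4, s5} --0--> {s0, s1, s2, s3, s5}  [seen]
{s1, s2, s3, s4, s5} --1--> {s0, s1, s2, s3, s4, s5}  [seen]
{s1, s2, s3, s4, s5} --2--> {s0, s1, s2, s3, s4, s5}  [seen]
Reachable DFA states: {s0}, {s1, s2, s5}, {s0, s4}, {s4, s5}, {s0, s1, s2, s3, s5}, {s0, s1, s2, s3, s4, s5}, {s0, s1, s2, s5}, {s0, s1, s4}, {s2, s3, s4, s5}, {s0, s1, s2}, {s0, s1, s2, s4}, {s1, s2, s3, s4}, {s0, s2, s3, s4, s5}, {s0, s1, s2, s4, s5}, {s1, s2, s3, s4, s5}.
Accepting DFA states (contain an NFA accepting state): {s1, s2, s5}, {s0, s1, s2, s3, s5}, {s0, s1, s2, s3, s4, s5}, {s0, s1, s2, s5}, {s0, s1, s4}, {s2, s3, s4, s5}, {s0, s1, s2}, {s0, s1, s2, s4}, {s1, s2, s3, s4}, {s0, s2, s3, s4, s5}, {s0, s1, s2, s4, s5}, {s1, s2, s3, s4, s5}.

12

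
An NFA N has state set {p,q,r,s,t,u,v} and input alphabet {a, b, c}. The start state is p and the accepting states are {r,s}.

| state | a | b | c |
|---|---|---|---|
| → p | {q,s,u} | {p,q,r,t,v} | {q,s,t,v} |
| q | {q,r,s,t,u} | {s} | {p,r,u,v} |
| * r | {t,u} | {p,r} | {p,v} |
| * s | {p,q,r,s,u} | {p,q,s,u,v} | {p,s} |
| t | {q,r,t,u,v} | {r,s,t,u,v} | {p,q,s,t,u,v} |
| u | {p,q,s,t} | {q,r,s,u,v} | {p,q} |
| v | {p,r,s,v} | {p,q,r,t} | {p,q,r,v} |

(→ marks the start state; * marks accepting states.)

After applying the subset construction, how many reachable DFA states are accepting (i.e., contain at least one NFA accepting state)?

6

Start state of the DFA: {p}.
{p} --a--> {q,s,u}  [new]
{p} --b--> {p,q,r,t,v}  [new]
{p} --c--> {q,s,t,v}  [new]
{q,s,u} --a--> {p,q,r,s,t,u}  [new]
{q,s,u} --b--> {p,q,r,s,u,v}  [new]
{q,s,u} --c--> {p,q,r,s,u,v}  [seen]
{p,q,r,t,v} --a--> {p,q,r,s,t,u,v}  [new]
{p,q,r,t,v} --b--> {p,q,r,s,t,u,v}  [seen]
{p,q,r,t,v} --c--> {p,q,r,s,t,u,v}  [seen]
{q,s,t,v} --a--> {p,q,r,s,t,u,v}  [seen]
{q,s,t,v} --b--> {p,q,r,s,t,u,v}  [seen]
{q,s,t,v} --c--> {p,q,r,s,t,u,v}  [seen]
{p,q,r,s,t,u} --a--> {p,q,r,s,t,u,v}  [seen]
{p,q,r,s,t,u} --b--> {p,q,r,s,t,u,v}  [seen]
{p,q,r,s,t,u} --c--> {p,q,r,s,t,u,v}  [seen]
{p,q,r,s,u,v} --a--> {p,q,r,s,t,u,v}  [seen]
{p,q,r,s,u,v} --b--> {p,q,r,s,t,u,v}  [seen]
{p,q,r,s,u,v} --c--> {p,q,r,s,t,u,v}  [seen]
{p,q,r,s,t,u,v} --a--> {p,q,r,s,t,u,v}  [seen]
{p,q,r,s,t,u,v} --b--> {p,q,r,s,t,u,v}  [seen]
{p,q,r,s,t,u,v} --c--> {p,q,r,s,t,u,v}  [seen]
Reachable DFA states: {p}, {q,s,u}, {p,q,r,t,v}, {q,s,t,v}, {p,q,r,s,t,u}, {p,q,r,s,u,v}, {p,q,r,s,t,u,v}.
Accepting DFA states (contain an NFA accepting state): {q,s,u}, {p,q,r,t,v}, {q,s,t,v}, {p,q,r,s,t,u}, {p,q,r,s,u,v}, {p,q,r,s,t,u,v}.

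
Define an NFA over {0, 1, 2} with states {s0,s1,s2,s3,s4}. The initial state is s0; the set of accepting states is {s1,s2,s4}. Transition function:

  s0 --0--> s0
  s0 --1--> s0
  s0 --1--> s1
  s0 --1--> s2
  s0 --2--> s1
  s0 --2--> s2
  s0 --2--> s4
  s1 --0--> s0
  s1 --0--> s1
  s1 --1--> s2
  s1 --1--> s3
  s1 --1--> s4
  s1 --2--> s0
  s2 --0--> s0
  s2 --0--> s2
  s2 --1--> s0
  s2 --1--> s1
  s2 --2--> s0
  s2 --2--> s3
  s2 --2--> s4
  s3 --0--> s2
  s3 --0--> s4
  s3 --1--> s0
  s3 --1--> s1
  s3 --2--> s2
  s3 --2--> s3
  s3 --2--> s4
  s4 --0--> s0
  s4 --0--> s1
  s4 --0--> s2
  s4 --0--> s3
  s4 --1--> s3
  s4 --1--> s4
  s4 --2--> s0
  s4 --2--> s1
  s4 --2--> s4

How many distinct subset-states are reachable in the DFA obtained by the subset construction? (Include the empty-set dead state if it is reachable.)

Start state of the DFA: {s0}.
{s0} --0--> {s0}  [seen]
{s0} --1--> {s0,s1,s2}  [new]
{s0} --2--> {s1,s2,s4}  [new]
{s0,s1,s2} --0--> {s0,s1,s2}  [seen]
{s0,s1,s2} --1--> {s0,s1,s2,s3,s4}  [new]
{s0,s1,s2} --2--> {s0,s1,s2,s3,s4}  [seen]
{s1,s2,s4} --0--> {s0,s1,s2,s3}  [new]
{s1,s2,s4} --1--> {s0,s1,s2,s3,s4}  [seen]
{s1,s2,s4} --2--> {s0,s1,s3,s4}  [new]
{s0,s1,s2,s3,s4} --0--> {s0,s1,s2,s3,s4}  [seen]
{s0,s1,s2,s3,s4} --1--> {s0,s1,s2,s3,s4}  [seen]
{s0,s1,s2,s3,s4} --2--> {s0,s1,s2,s3,s4}  [seen]
{s0,s1,s2,s3} --0--> {s0,s1,s2,s4}  [new]
{s0,s1,s2,s3} --1--> {s0,s1,s2,s3,s4}  [seen]
{s0,s1,s2,s3} --2--> {s0,s1,s2,s3,s4}  [seen]
{s0,s1,s3,s4} --0--> {s0,s1,s2,s3,s4}  [seen]
{s0,s1,s3,s4} --1--> {s0,s1,s2,s3,s4}  [seen]
{s0,s1,s3,s4} --2--> {s0,s1,s2,s3,s4}  [seen]
{s0,s1,s2,s4} --0--> {s0,s1,s2,s3}  [seen]
{s0,s1,s2,s4} --1--> {s0,s1,s2,s3,s4}  [seen]
{s0,s1,s2,s4} --2--> {s0,s1,s2,s3,s4}  [seen]
Reachable DFA states: {s0}, {s0,s1,s2}, {s1,s2,s4}, {s0,s1,s2,s3,s4}, {s0,s1,s2,s3}, {s0,s1,s3,s4}, {s0,s1,s2,s4}.

7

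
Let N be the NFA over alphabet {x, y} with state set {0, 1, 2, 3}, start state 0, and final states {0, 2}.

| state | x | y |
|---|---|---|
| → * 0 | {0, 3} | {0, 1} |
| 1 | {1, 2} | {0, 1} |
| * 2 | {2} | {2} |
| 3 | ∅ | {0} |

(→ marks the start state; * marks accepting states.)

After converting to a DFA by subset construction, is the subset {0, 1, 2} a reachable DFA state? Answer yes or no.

Start state of the DFA: {0}.
{0} --x--> {0, 3}  [new]
{0} --y--> {0, 1}  [new]
{0, 3} --x--> {0, 3}  [seen]
{0, 3} --y--> {0, 1}  [seen]
{0, 1} --x--> {0, 1, 2, 3}  [new]
{0, 1} --y--> {0, 1}  [seen]
{0, 1, 2, 3} --x--> {0, 1, 2, 3}  [seen]
{0, 1, 2, 3} --y--> {0, 1, 2}  [new]
{0, 1, 2} --x--> {0, 1, 2, 3}  [seen]
{0, 1, 2} --y--> {0, 1, 2}  [seen]
Reachable DFA states: {0}, {0, 3}, {0, 1}, {0, 1, 2, 3}, {0, 1, 2}.
{0, 1, 2} is among them.

yes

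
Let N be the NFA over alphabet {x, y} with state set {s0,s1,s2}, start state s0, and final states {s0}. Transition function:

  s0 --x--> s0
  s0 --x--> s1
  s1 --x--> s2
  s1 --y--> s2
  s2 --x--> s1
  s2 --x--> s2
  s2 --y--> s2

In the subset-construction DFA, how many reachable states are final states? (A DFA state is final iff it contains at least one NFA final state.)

Start state of the DFA: {s0}.
{s0} --x--> {s0,s1}  [new]
{s0} --y--> ∅  [new]
{s0,s1} --x--> {s0,s1,s2}  [new]
{s0,s1} --y--> {s2}  [new]
∅ --x--> ∅  [seen]
∅ --y--> ∅  [seen]
{s0,s1,s2} --x--> {s0,s1,s2}  [seen]
{s0,s1,s2} --y--> {s2}  [seen]
{s2} --x--> {s1,s2}  [new]
{s2} --y--> {s2}  [seen]
{s1,s2} --x--> {s1,s2}  [seen]
{s1,s2} --y--> {s2}  [seen]
Reachable DFA states: {s0}, {s0,s1}, ∅, {s0,s1,s2}, {s2}, {s1,s2}.
Accepting DFA states (contain an NFA accepting state): {s0}, {s0,s1}, {s0,s1,s2}.

3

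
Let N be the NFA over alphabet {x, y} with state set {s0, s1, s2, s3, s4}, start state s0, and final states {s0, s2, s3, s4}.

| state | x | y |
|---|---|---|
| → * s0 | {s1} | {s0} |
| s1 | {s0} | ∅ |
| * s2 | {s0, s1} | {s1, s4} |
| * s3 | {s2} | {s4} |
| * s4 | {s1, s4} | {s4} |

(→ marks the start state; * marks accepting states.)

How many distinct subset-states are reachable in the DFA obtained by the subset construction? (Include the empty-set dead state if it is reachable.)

3

Start state of the DFA: {s0}.
{s0} --x--> {s1}  [new]
{s0} --y--> {s0}  [seen]
{s1} --x--> {s0}  [seen]
{s1} --y--> ∅  [new]
∅ --x--> ∅  [seen]
∅ --y--> ∅  [seen]
Reachable DFA states: {s0}, {s1}, ∅.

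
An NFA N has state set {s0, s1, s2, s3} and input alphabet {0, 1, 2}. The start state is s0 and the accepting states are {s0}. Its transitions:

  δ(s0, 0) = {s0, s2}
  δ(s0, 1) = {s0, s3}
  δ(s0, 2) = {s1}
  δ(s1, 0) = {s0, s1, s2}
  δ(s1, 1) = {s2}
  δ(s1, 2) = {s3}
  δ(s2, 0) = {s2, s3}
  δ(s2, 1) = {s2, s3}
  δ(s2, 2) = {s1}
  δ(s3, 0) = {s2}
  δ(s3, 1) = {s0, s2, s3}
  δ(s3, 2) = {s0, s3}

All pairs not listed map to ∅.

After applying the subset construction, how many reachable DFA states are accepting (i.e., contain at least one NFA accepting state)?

Start state of the DFA: {s0}.
{s0} --0--> {s0, s2}  [new]
{s0} --1--> {s0, s3}  [new]
{s0} --2--> {s1}  [new]
{s0, s2} --0--> {s0, s2, s3}  [new]
{s0, s2} --1--> {s0, s2, s3}  [seen]
{s0, s2} --2--> {s1}  [seen]
{s0, s3} --0--> {s0, s2}  [seen]
{s0, s3} --1--> {s0, s2, s3}  [seen]
{s0, s3} --2--> {s0, s1, s3}  [new]
{s1} --0--> {s0, s1, s2}  [new]
{s1} --1--> {s2}  [new]
{s1} --2--> {s3}  [new]
{s0, s2, s3} --0--> {s0, s2, s3}  [seen]
{s0, s2, s3} --1--> {s0, s2, s3}  [seen]
{s0, s2, s3} --2--> {s0, s1, s3}  [seen]
{s0, s1, s3} --0--> {s0, s1, s2}  [seen]
{s0, s1, s3} --1--> {s0, s2, s3}  [seen]
{s0, s1, s3} --2--> {s0, s1, s3}  [seen]
{s0, s1, s2} --0--> {s0, s1, s2, s3}  [new]
{s0, s1, s2} --1--> {s0, s2, s3}  [seen]
{s0, s1, s2} --2--> {s1, s3}  [new]
{s2} --0--> {s2, s3}  [new]
{s2} --1--> {s2, s3}  [seen]
{s2} --2--> {s1}  [seen]
{s3} --0--> {s2}  [seen]
{s3} --1--> {s0, s2, s3}  [seen]
{s3} --2--> {s0, s3}  [seen]
{s0, s1, s2, s3} --0--> {s0, s1, s2, s3}  [seen]
{s0, s1, s2, s3} --1--> {s0, s2, s3}  [seen]
{s0, s1, s2, s3} --2--> {s0, s1, s3}  [seen]
{s1, s3} --0--> {s0, s1, s2}  [seen]
{s1, s3} --1--> {s0, s2, s3}  [seen]
{s1, s3} --2--> {s0, s3}  [seen]
{s2, s3} --0--> {s2, s3}  [seen]
{s2, s3} --1--> {s0, s2, s3}  [seen]
{s2, s3} --2--> {s0, s1, s3}  [seen]
Reachable DFA states: {s0}, {s0, s2}, {s0, s3}, {s1}, {s0, s2, s3}, {s0, s1, s3}, {s0, s1, s2}, {s2}, {s3}, {s0, s1, s2, s3}, {s1, s3}, {s2, s3}.
Accepting DFA states (contain an NFA accepting state): {s0}, {s0, s2}, {s0, s3}, {s0, s2, s3}, {s0, s1, s3}, {s0, s1, s2}, {s0, s1, s2, s3}.

7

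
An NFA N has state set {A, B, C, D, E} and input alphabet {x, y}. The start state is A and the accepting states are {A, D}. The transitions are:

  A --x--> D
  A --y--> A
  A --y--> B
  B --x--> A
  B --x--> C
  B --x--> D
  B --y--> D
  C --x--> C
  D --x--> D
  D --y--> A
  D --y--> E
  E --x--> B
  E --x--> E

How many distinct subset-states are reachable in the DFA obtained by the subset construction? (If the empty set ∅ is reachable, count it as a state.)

12

Start state of the DFA: {A}.
{A} --x--> {D}  [new]
{A} --y--> {A, B}  [new]
{D} --x--> {D}  [seen]
{D} --y--> {A, E}  [new]
{A, B} --x--> {A, C, D}  [new]
{A, B} --y--> {A, B, D}  [new]
{A, E} --x--> {B, D, E}  [new]
{A, E} --y--> {A, B}  [seen]
{A, C, D} --x--> {C, D}  [new]
{A, C, D} --y--> {A, B, E}  [new]
{A, B, D} --x--> {A, C, D}  [seen]
{A, B, D} --y--> {A, B, D, E}  [new]
{B, D, E} --x--> {A, B, C, D, E}  [new]
{B, D, E} --y--> {A, D, E}  [new]
{C, D} --x--> {C, D}  [seen]
{C, D} --y--> {A, E}  [seen]
{A, B, E} --x--> {A, B, C, D, E}  [seen]
{A, B, E} --y--> {A, B, D}  [seen]
{A, B, D, E} --x--> {A, B, C, D, E}  [seen]
{A, B, D, E} --y--> {A, B, D, E}  [seen]
{A, B, C, D, E} --x--> {A, B, C, D, E}  [seen]
{A, B, C, D, E} --y--> {A, B, D, E}  [seen]
{A, D, E} --x--> {B, D, E}  [seen]
{A, D, E} --y--> {A, B, E}  [seen]
Reachable DFA states: {A}, {D}, {A, B}, {A, E}, {A, C, D}, {A, B, D}, {B, D, E}, {C, D}, {A, B, E}, {A, B, D, E}, {A, B, C, D, E}, {A, D, E}.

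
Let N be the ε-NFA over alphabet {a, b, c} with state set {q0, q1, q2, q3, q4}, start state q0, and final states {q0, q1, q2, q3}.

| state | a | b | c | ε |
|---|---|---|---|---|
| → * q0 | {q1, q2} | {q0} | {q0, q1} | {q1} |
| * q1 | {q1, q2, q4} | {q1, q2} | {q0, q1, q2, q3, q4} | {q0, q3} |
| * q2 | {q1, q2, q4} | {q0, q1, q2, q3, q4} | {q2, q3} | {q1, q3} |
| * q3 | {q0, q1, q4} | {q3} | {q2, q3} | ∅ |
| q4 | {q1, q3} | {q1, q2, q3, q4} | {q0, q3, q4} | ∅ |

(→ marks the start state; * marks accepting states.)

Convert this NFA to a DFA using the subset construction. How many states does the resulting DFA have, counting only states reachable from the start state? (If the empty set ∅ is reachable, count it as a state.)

3

Start state of the DFA: {q0, q1, q3} (ε-closure of the NFA start).
{q0, q1, q3} --a--> {q0, q1, q2, q3, q4}  [new]
{q0, q1, q3} --b--> {q0, q1, q2, q3}  [new]
{q0, q1, q3} --c--> {q0, q1, q2, q3, q4}  [seen]
{q0, q1, q2, q3, q4} --a--> {q0, q1, q2, q3, q4}  [seen]
{q0, q1, q2, q3, q4} --b--> {q0, q1, q2, q3, q4}  [seen]
{q0, q1, q2, q3, q4} --c--> {q0, q1, q2, q3, q4}  [seen]
{q0, q1, q2, q3} --a--> {q0, q1, q2, q3, q4}  [seen]
{q0, q1, q2, q3} --b--> {q0, q1, q2, q3, q4}  [seen]
{q0, q1, q2, q3} --c--> {q0, q1, q2, q3, q4}  [seen]
Reachable DFA states: {q0, q1, q3}, {q0, q1, q2, q3, q4}, {q0, q1, q2, q3}.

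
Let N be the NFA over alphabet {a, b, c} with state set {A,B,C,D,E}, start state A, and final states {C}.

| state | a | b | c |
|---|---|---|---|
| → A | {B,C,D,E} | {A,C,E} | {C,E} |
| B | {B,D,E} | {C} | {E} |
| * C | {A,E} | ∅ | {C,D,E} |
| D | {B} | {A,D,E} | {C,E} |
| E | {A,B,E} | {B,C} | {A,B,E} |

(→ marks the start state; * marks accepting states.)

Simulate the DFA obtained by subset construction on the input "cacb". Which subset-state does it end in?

{A,B,C,E}

Start: {A}.
δ(A,c) = {C,E}.
Union: {C,E}.
After c: {C,E}.
δ(C,a) = {A,E}; δ(E,a) = {A,B,E}.
Union: {A,B,E}.
After a: {A,B,E}.
δ(A,c) = {C,E}; δ(B,c) = {E}; δ(E,c) = {A,B,E}.
Union: {A,B,C,E}.
After c: {A,B,C,E}.
δ(A,b) = {A,C,E}; δ(B,b) = {C}; δ(C,b) = ∅; δ(E,b) = {B,C}.
Union: {A,B,C,E}.
After b: {A,B,C,E}.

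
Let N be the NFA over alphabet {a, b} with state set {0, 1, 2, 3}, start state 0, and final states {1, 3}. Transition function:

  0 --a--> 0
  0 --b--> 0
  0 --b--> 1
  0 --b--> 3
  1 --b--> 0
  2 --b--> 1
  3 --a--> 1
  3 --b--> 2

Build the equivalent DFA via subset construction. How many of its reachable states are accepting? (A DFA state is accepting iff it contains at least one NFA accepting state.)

Start state of the DFA: {0}.
{0} --a--> {0}  [seen]
{0} --b--> {0, 1, 3}  [new]
{0, 1, 3} --a--> {0, 1}  [new]
{0, 1, 3} --b--> {0, 1, 2, 3}  [new]
{0, 1} --a--> {0}  [seen]
{0, 1} --b--> {0, 1, 3}  [seen]
{0, 1, 2, 3} --a--> {0, 1}  [seen]
{0, 1, 2, 3} --b--> {0, 1, 2, 3}  [seen]
Reachable DFA states: {0}, {0, 1, 3}, {0, 1}, {0, 1, 2, 3}.
Accepting DFA states (contain an NFA accepting state): {0, 1, 3}, {0, 1}, {0, 1, 2, 3}.

3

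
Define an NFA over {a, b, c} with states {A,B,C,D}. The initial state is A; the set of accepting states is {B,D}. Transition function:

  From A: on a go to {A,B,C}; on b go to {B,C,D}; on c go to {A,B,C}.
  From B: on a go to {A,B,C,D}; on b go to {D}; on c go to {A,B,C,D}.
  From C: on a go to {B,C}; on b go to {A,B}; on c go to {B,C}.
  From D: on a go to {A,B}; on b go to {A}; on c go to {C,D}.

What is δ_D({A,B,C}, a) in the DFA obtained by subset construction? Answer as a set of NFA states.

{A,B,C,D}

δ(A,a) = {A,B,C}; δ(B,a) = {A,B,C,D}; δ(C,a) = {B,C}.
Union: {A,B,C,D}.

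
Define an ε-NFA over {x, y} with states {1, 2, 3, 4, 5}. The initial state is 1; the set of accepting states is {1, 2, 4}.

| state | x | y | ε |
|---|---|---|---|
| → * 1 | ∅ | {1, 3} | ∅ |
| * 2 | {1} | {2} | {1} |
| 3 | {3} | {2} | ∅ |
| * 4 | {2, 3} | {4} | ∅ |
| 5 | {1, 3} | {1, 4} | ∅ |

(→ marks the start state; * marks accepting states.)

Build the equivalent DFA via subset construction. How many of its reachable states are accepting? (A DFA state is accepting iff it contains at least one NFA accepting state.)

Start state of the DFA: {1} (ε-closure of the NFA start).
{1} --x--> ∅  [new]
{1} --y--> {1, 3}  [new]
∅ --x--> ∅  [seen]
∅ --y--> ∅  [seen]
{1, 3} --x--> {3}  [new]
{1, 3} --y--> {1, 2, 3}  [new]
{3} --x--> {3}  [seen]
{3} --y--> {1, 2}  [new]
{1, 2, 3} --x--> {1, 3}  [seen]
{1, 2, 3} --y--> {1, 2, 3}  [seen]
{1, 2} --x--> {1}  [seen]
{1, 2} --y--> {1, 2, 3}  [seen]
Reachable DFA states: {1}, ∅, {1, 3}, {3}, {1, 2, 3}, {1, 2}.
Accepting DFA states (contain an NFA accepting state): {1}, {1, 3}, {1, 2, 3}, {1, 2}.

4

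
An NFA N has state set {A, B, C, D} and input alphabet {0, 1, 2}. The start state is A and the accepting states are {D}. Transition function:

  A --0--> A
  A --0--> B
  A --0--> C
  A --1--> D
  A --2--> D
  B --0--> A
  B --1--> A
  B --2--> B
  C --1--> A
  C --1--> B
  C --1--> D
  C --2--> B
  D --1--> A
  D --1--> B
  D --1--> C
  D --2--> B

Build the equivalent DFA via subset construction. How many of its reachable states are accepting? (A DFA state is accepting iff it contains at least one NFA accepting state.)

4

Start state of the DFA: {A}.
{A} --0--> {A, B, C}  [new]
{A} --1--> {D}  [new]
{A} --2--> {D}  [seen]
{A, B, C} --0--> {A, B, C}  [seen]
{A, B, C} --1--> {A, B, D}  [new]
{A, B, C} --2--> {B, D}  [new]
{D} --0--> ∅  [new]
{D} --1--> {A, B, C}  [seen]
{D} --2--> {B}  [new]
{A, B, D} --0--> {A, B, C}  [seen]
{A, B, D} --1--> {A, B, C, D}  [new]
{A, B, D} --2--> {B, D}  [seen]
{B, D} --0--> {A}  [seen]
{B, D} --1--> {A, B, C}  [seen]
{B, D} --2--> {B}  [seen]
∅ --0--> ∅  [seen]
∅ --1--> ∅  [seen]
∅ --2--> ∅  [seen]
{B} --0--> {A}  [seen]
{B} --1--> {A}  [seen]
{B} --2--> {B}  [seen]
{A, B, C, D} --0--> {A, B, C}  [seen]
{A, B, C, D} --1--> {A, B, C, D}  [seen]
{A, B, C, D} --2--> {B, D}  [seen]
Reachable DFA states: {A}, {A, B, C}, {D}, {A, B, D}, {B, D}, ∅, {B}, {A, B, C, D}.
Accepting DFA states (contain an NFA accepting state): {D}, {A, B, D}, {B, D}, {A, B, C, D}.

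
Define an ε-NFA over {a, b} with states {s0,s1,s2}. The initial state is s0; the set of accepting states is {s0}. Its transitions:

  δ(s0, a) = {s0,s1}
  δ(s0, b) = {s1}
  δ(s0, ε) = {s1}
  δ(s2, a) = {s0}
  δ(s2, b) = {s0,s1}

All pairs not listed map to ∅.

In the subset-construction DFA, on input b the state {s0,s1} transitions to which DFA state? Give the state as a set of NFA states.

δ(s0,b) = {s1}; δ(s1,b) = ∅.
Union: {s1}.

{s1}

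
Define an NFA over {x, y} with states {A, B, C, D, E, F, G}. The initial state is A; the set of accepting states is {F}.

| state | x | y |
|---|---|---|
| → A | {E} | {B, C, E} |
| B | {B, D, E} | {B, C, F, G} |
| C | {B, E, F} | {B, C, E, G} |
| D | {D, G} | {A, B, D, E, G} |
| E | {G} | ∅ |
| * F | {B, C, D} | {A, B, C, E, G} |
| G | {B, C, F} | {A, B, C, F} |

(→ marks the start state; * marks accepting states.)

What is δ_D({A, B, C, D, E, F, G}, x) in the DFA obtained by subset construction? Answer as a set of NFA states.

δ(A,x) = {E}; δ(B,x) = {B, D, E}; δ(C,x) = {B, E, F}; δ(D,x) = {D, G}; δ(E,x) = {G}; δ(F,x) = {B, C, D}; δ(G,x) = {B, C, F}.
Union: {B, C, D, E, F, G}.

{B, C, D, E, F, G}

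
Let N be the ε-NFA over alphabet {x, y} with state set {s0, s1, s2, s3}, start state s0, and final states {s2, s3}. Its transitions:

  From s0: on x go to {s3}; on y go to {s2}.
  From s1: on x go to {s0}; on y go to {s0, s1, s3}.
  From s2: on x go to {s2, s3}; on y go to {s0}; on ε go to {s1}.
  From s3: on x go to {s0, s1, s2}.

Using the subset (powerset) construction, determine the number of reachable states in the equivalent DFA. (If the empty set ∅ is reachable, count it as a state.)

7

Start state of the DFA: {s0} (ε-closure of the NFA start).
{s0} --x--> {s3}  [new]
{s0} --y--> {s1, s2}  [new]
{s3} --x--> {s0, s1, s2}  [new]
{s3} --y--> ∅  [new]
{s1, s2} --x--> {s0, s1, s2, s3}  [new]
{s1, s2} --y--> {s0, s1, s3}  [new]
{s0, s1, s2} --x--> {s0, s1, s2, s3}  [seen]
{s0, s1, s2} --y--> {s0, s1, s2, s3}  [seen]
∅ --x--> ∅  [seen]
∅ --y--> ∅  [seen]
{s0, s1, s2, s3} --x--> {s0, s1, s2, s3}  [seen]
{s0, s1, s2, s3} --y--> {s0, s1, s2, s3}  [seen]
{s0, s1, s3} --x--> {s0, s1, s2, s3}  [seen]
{s0, s1, s3} --y--> {s0, s1, s2, s3}  [seen]
Reachable DFA states: {s0}, {s3}, {s1, s2}, {s0, s1, s2}, ∅, {s0, s1, s2, s3}, {s0, s1, s3}.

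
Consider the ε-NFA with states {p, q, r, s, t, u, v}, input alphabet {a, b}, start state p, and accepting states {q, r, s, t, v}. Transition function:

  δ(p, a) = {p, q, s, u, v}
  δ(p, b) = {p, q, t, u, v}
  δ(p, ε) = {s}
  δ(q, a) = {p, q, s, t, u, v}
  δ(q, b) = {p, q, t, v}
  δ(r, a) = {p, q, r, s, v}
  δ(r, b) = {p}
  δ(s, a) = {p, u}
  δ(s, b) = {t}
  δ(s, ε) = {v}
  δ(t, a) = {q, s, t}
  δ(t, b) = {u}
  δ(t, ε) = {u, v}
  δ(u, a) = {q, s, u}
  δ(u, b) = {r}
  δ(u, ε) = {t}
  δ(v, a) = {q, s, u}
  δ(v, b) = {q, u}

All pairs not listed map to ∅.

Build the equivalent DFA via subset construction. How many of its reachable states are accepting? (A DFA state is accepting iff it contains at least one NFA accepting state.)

3

Start state of the DFA: {p, s, v} (ε-closure of the NFA start).
{p, s, v} --a--> {p, q, s, t, u, v}  [new]
{p, s, v} --b--> {p, q, s, t, u, v}  [seen]
{p, q, s, t, u, v} --a--> {p, q, s, t, u, v}  [seen]
{p, q, s, t, u, v} --b--> {p, q, r, s, t, u, v}  [new]
{p, q, r, s, t, u, v} --a--> {p, q, r, s, t, u, v}  [seen]
{p, q, r, s, t, u, v} --b--> {p, q, r, s, t, u, v}  [seen]
Reachable DFA states: {p, s, v}, {p, q, s, t, u, v}, {p, q, r, s, t, u, v}.
Accepting DFA states (contain an NFA accepting state): {p, s, v}, {p, q, s, t, u, v}, {p, q, r, s, t, u, v}.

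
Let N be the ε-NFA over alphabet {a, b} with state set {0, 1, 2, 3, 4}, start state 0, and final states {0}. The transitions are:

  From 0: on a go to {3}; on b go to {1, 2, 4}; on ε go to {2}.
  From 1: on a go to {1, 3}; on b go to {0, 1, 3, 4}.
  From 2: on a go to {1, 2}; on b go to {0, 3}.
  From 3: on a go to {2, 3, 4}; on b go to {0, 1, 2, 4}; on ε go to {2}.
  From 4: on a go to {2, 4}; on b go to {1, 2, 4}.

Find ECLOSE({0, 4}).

Begin with {0, 4}.
0 →ε {2}; add 2.
ε-closure = {0, 2, 4}.

{0, 2, 4}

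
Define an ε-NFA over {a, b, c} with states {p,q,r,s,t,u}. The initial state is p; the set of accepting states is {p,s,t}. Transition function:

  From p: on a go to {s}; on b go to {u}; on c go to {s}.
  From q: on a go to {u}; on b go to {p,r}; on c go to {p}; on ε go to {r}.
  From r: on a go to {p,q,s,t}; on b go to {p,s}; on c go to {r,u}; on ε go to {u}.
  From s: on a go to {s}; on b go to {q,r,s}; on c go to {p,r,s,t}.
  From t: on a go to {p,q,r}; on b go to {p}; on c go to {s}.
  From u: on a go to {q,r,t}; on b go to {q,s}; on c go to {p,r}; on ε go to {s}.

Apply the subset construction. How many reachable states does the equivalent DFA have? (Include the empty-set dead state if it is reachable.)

8

Start state of the DFA: {p} (ε-closure of the NFA start).
{p} --a--> {s}  [new]
{p} --b--> {s,u}  [new]
{p} --c--> {s}  [seen]
{s} --a--> {s}  [seen]
{s} --b--> {q,r,s,u}  [new]
{s} --c--> {p,r,s,t,u}  [new]
{s,u} --a--> {q,r,s,t,u}  [new]
{s,u} --b--> {q,r,s,u}  [seen]
{s,u} --c--> {p,r,s,t,u}  [seen]
{q,r,s,u} --a--> {p,q,r,s,t,u}  [new]
{q,r,s,u} --b--> {p,q,r,s,u}  [new]
{q,r,s,u} --c--> {p,r,s,t,u}  [seen]
{p,r,s,t,u} --a--> {p,q,r,s,t,u}  [seen]
{p,r,s,t,u} --b--> {p,q,r,s,u}  [seen]
{p,r,s,t,u} --c--> {p,r,s,t,u}  [seen]
{q,r,s,t,u} --a--> {p,q,r,s,t,u}  [seen]
{q,r,s,t,u} --b--> {p,q,r,s,u}  [seen]
{q,r,s,t,u} --c--> {p,r,s,t,u}  [seen]
{p,q,r,s,t,u} --a--> {p,q,r,s,t,u}  [seen]
{p,q,r,s,t,u} --b--> {p,q,r,s,u}  [seen]
{p,q,r,s,t,u} --c--> {p,r,s,t,u}  [seen]
{p,q,r,s,u} --a--> {p,q,r,s,t,u}  [seen]
{p,q,r,s,u} --b--> {p,q,r,s,u}  [seen]
{p,q,r,s,u} --c--> {p,r,s,t,u}  [seen]
Reachable DFA states: {p}, {s}, {s,u}, {q,r,s,u}, {p,r,s,t,u}, {q,r,s,t,u}, {p,q,r,s,t,u}, {p,q,r,s,u}.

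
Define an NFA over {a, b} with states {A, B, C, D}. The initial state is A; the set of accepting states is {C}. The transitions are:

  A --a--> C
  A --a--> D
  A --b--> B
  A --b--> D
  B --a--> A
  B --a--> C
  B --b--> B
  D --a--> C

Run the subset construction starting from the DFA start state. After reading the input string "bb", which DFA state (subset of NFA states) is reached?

Start: {A}.
δ(A,b) = {B, D}.
Union: {B, D}.
After b: {B, D}.
δ(B,b) = {B}; δ(D,b) = ∅.
Union: {B}.
After b: {B}.

{B}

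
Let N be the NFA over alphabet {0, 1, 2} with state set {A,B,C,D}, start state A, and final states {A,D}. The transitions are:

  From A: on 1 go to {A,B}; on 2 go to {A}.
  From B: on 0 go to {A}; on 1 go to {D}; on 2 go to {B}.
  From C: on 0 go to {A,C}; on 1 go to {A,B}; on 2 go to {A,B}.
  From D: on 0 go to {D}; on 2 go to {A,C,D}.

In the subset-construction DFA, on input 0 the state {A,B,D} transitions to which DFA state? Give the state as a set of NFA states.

δ(A,0) = ∅; δ(B,0) = {A}; δ(D,0) = {D}.
Union: {A,D}.

{A,D}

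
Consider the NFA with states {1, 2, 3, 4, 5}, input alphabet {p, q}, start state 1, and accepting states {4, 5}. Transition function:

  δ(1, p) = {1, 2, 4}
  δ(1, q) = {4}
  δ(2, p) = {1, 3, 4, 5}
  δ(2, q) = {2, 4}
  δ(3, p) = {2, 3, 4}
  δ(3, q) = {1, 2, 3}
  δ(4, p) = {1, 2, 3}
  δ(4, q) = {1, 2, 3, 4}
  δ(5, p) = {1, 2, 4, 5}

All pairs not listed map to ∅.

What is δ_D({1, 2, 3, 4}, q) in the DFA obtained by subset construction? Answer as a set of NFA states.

δ(1,q) = {4}; δ(2,q) = {2, 4}; δ(3,q) = {1, 2, 3}; δ(4,q) = {1, 2, 3, 4}.
Union: {1, 2, 3, 4}.

{1, 2, 3, 4}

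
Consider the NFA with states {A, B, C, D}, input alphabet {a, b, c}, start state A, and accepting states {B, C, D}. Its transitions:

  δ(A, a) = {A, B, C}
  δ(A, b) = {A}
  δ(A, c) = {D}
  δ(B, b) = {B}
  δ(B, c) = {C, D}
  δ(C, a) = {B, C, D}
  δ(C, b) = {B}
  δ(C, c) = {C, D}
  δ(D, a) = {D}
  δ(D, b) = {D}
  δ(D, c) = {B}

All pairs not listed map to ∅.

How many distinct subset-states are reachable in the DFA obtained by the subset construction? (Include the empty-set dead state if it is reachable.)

Start state of the DFA: {A}.
{A} --a--> {A, B, C}  [new]
{A} --b--> {A}  [seen]
{A} --c--> {D}  [new]
{A, B, C} --a--> {A, B, C, D}  [new]
{A, B, C} --b--> {A, B}  [new]
{A, B, C} --c--> {C, D}  [new]
{D} --a--> {D}  [seen]
{D} --b--> {D}  [seen]
{D} --c--> {B}  [new]
{A, B, C, D} --a--> {A, B, C, D}  [seen]
{A, B, C, D} --b--> {A, B, D}  [new]
{A, B, C, D} --c--> {B, C, D}  [new]
{A, B} --a--> {A, B, C}  [seen]
{A, B} --b--> {A, B}  [seen]
{A, B} --c--> {C, D}  [seen]
{C, D} --a--> {B, C, D}  [seen]
{C, D} --b--> {B, D}  [new]
{C, D} --c--> {B, C, D}  [seen]
{B} --a--> ∅  [new]
{B} --b--> {B}  [seen]
{B} --c--> {C, D}  [seen]
{A, B, D} --a--> {A, B, C, D}  [seen]
{A, B, D} --b--> {A, B, D}  [seen]
{A, B, D} --c--> {B, C, D}  [seen]
{B, C, D} --a--> {B, C, D}  [seen]
{B, C, D} --b--> {B, D}  [seen]
{B, C, D} --c--> {B, C, D}  [seen]
{B, D} --a--> {D}  [seen]
{B, D} --b--> {B, D}  [seen]
{B, D} --c--> {B, C, D}  [seen]
∅ --a--> ∅  [seen]
∅ --b--> ∅  [seen]
∅ --c--> ∅  [seen]
Reachable DFA states: {A}, {A, B, C}, {D}, {A, B, C, D}, {A, B}, {C, D}, {B}, {A, B, D}, {B, C, D}, {B, D}, ∅.

11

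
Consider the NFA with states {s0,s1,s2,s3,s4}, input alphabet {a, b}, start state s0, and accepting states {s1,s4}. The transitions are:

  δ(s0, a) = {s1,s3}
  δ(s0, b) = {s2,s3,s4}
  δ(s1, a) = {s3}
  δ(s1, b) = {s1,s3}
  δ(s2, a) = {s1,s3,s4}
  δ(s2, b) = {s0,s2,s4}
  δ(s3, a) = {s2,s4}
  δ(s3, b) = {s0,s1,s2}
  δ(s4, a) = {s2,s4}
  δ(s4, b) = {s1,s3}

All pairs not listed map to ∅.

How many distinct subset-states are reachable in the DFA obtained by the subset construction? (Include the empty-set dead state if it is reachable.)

Start state of the DFA: {s0}.
{s0} --a--> {s1,s3}  [new]
{s0} --b--> {s2,s3,s4}  [new]
{s1,s3} --a--> {s2,s3,s4}  [seen]
{s1,s3} --b--> {s0,s1,s2,s3}  [new]
{s2,s3,s4} --a--> {s1,s2,s3,s4}  [new]
{s2,s3,s4} --b--> {s0,s1,s2,s3,s4}  [new]
{s0,s1,s2,s3} --a--> {s1,s2,s3,s4}  [seen]
{s0,s1,s2,s3} --b--> {s0,s1,s2,s3,s4}  [seen]
{s1,s2,s3,s4} --a--> {s1,s2,s3,s4}  [seen]
{s1,s2,s3,s4} --b--> {s0,s1,s2,s3,s4}  [seen]
{s0,s1,s2,s3,s4} --a--> {s1,s2,s3,s4}  [seen]
{s0,s1,s2,s3,s4} --b--> {s0,s1,s2,s3,s4}  [seen]
Reachable DFA states: {s0}, {s1,s3}, {s2,s3,s4}, {s0,s1,s2,s3}, {s1,s2,s3,s4}, {s0,s1,s2,s3,s4}.

6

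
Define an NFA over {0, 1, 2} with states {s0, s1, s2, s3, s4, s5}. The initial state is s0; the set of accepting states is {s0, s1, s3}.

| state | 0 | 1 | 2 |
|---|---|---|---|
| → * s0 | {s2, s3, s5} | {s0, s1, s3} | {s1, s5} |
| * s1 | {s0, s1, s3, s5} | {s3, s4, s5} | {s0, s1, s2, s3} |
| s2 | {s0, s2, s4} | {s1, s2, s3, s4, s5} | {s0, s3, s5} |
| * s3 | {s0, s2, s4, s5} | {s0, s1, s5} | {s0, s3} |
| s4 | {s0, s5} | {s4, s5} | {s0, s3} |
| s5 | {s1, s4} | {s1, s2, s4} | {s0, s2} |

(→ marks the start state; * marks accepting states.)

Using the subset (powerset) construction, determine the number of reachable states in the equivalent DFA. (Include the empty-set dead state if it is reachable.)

Start state of the DFA: {s0}.
{s0} --0--> {s2, s3, s5}  [new]
{s0} --1--> {s0, s1, s3}  [new]
{s0} --2--> {s1, s5}  [new]
{s2, s3, s5} --0--> {s0, s1, s2, s4, s5}  [new]
{s2, s3, s5} --1--> {s0, s1, s2, s3, s4, s5}  [new]
{s2, s3, s5} --2--> {s0, s2, s3, s5}  [new]
{s0, s1, s3} --0--> {s0, s1, s2, s3, s4, s5}  [seen]
{s0, s1, s3} --1--> {s0, s1, s3, s4, s5}  [new]
{s0, s1, s3} --2--> {s0, s1, s2, s3, s5}  [new]
{s1, s5} --0--> {s0, s1, s3, s4, s5}  [seen]
{s1, s5} --1--> {s1, s2, s3, s4, s5}  [new]
{s1, s5} --2--> {s0, s1, s2, s3}  [new]
{s0, s1, s2, s4, s5} --0--> {s0, s1, s2, s3, s4, s5}  [seen]
{s0, s1, s2, s4, s5} --1--> {s0, s1, s2, s3, s4, s5}  [seen]
{s0, s1, s2, s4, s5} --2--> {s0, s1, s2, s3, s5}  [seen]
{s0, s1, s2, s3, s4, s5} --0--> {s0, s1, s2, s3, s4, s5}  [seen]
{s0, s1, s2, s3, s4, s5} --1--> {s0, s1, s2, s3, s4, s5}  [seen]
{s0, s1, s2, s3, s4, s5} --2--> {s0, s1, s2, s3, s5}  [seen]
{s0, s2, s3, s5} --0--> {s0, s1, s2, s3, s4, s5}  [seen]
{s0, s2, s3, s5} --1--> {s0, s1, s2, s3, s4, s5}  [seen]
{s0, s2, s3, s5} --2--> {s0, s1, s2, s3, s5}  [seen]
{s0, s1, s3, s4, s5} --0--> {s0, s1, s2, s3, s4, s5}  [seen]
{s0, s1, s3, s4, s5} --1--> {s0, s1, s2, s3, s4, s5}  [seen]
{s0, s1, s3, s4, s5} --2--> {s0, s1, s2, s3, s5}  [seen]
{s0, s1, s2, s3, s5} --0--> {s0, s1, s2, s3, s4, s5}  [seen]
{s0, s1, s2, s3, s5} --1--> {s0, s1, s2, s3, s4, s5}  [seen]
{s0, s1, s2, s3, s5} --2--> {s0, s1, s2, s3, s5}  [seen]
{s1, s2, s3, s4, s5} --0--> {s0, s1, s2, s3, s4, s5}  [seen]
{s1, s2, s3, s4, s5} --1--> {s0, s1, s2, s3, s4, s5}  [seen]
{s1, s2, s3, s4, s5} --2--> {s0, s1, s2, s3, s5}  [seen]
{s0, s1, s2, s3} --0--> {s0, s1, s2, s3, s4, s5}  [seen]
{s0, s1, s2, s3} --1--> {s0, s1, s2, s3, s4, s5}  [seen]
{s0, s1, s2, s3} --2--> {s0, s1, s2, s3, s5}  [seen]
Reachable DFA states: {s0}, {s2, s3, s5}, {s0, s1, s3}, {s1, s5}, {s0, s1, s2, s4, s5}, {s0, s1, s2, s3, s4, s5}, {s0, s2, s3, s5}, {s0, s1, s3, s4, s5}, {s0, s1, s2, s3, s5}, {s1, s2, s3, s4, s5}, {s0, s1, s2, s3}.

11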